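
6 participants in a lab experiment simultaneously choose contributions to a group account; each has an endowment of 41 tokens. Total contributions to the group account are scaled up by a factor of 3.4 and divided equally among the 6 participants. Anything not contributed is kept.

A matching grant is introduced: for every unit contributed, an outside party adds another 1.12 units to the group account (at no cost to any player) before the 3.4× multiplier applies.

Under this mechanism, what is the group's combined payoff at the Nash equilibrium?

1773.17 tokens

Under the mechanism each unit contributed yields 3.4 × 2.12 / 6 = 1.2013 back to its contributor per unit of net cost, which exceeds 1, making full contribution the dominant choice for everyone.
At the Nash equilibrium everyone contributes 41. Group total payoff = 3.4 × 2.12 × 246 = 1773.17.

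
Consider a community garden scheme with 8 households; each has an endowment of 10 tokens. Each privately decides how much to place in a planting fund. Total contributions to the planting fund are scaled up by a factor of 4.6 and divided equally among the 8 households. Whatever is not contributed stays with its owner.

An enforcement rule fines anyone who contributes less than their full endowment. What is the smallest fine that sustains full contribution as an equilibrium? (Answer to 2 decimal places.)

Given the others contribute fully, the best deviation is to contribute 0 (any partial contribution still incurs the fine and gives up units whose private return 0.5750 is below 1).
Deviating from 10 to 0 saves 10 tokens but forfeits the deviator's share of the drop in the planting fund: 4.6/8 × 10 = 5.75.
So the deviation gain is 10 − 5.75 = 4.25, and the fine must be at least 4.25 tokens to wipe it out.

4.25 tokens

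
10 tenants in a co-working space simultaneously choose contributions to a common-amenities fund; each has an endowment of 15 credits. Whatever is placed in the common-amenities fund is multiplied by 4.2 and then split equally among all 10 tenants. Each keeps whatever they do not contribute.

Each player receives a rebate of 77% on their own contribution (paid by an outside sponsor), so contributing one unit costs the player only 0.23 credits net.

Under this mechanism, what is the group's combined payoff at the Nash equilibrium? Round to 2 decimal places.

745.50 credits

Under the mechanism each unit contributed yields (4.2/10) / 0.23 = 1.8261 back to its contributor per unit of net cost, which exceeds 1, making full contribution the dominant choice for everyone.
At the Nash equilibrium everyone contributes 15. Group total payoff = 10 × (15 × 0.77 + 4.2 × 15) = 745.50.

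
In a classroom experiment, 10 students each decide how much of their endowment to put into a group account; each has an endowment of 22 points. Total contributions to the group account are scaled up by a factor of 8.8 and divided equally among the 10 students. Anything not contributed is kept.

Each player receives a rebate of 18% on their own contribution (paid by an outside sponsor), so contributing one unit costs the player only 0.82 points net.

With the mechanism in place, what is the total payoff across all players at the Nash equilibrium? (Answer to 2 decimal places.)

1975.60 points

Under the mechanism each unit contributed yields (8.8/10) / 0.82 = 1.0732 back to its contributor per unit of net cost, which exceeds 1, making full contribution the dominant choice for everyone.
So the Nash equilibrium is full contribution by all 10; the group earns 10 × (22 × 0.18 + 8.8 × 22) = 1975.60.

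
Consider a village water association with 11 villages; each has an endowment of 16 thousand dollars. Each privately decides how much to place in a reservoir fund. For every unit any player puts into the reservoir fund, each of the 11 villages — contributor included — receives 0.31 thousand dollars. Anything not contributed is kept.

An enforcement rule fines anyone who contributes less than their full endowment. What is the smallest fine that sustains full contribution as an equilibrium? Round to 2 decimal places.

Given the others contribute fully, the best deviation is to contribute 0 (any partial contribution still incurs the fine and gives up units whose private return 0.31 is below 1).
Deviating from 16 to 0 saves 16 thousand dollars but forfeits the deviator's share of the drop in the reservoir fund: 0.31 × 16 = 4.96.
So the deviation gain is 16 − 4.96 = 11.04, and the fine must be at least 11.04 thousand dollars to wipe it out.

11.04 thousand dollars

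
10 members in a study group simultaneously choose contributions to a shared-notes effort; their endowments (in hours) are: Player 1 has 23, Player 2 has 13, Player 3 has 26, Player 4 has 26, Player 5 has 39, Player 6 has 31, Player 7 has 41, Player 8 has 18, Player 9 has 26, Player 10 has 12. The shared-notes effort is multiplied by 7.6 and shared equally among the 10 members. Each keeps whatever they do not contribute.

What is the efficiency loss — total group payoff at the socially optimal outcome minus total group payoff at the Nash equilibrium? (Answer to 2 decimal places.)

1683.00 hours

The private return per contributed unit is 7.6/10 = 0.7600 < 1 for every player regardless of endowment, so the Nash equilibrium is zero contribution and the group total is Σ E_j = 23 + 13 + 26 + 26 + 39 + 31 + 41 + 18 + 26 + 12 = 255.
Each contributed unit returns 7.600 to the group, so the social optimum is full contribution by everyone: group total = 7.600 × 255 = 1938.00.
Efficiency loss = (7.600 − 1) × 255 = 1683.00.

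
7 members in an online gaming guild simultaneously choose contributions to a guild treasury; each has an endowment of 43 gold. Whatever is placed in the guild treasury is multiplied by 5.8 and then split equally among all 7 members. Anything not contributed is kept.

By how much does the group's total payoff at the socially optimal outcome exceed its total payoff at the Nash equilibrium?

Each contributed unit returns 5.8/7 = 0.8286 to its contributor — below 1 — so contributing 0 is dominant for every player. At the Nash equilibrium everyone keeps their 43, and the group total is 7 × 43 = 301.
Each contributed unit returns 5.800 to the group as a whole (0.8286 to each of 7 players), which exceeds 1, so the social optimum is full contribution: group total = 5.800 × 301 = 1745.80.
Efficiency loss = 1745.80 − 301 = 1444.80.

1444.80 gold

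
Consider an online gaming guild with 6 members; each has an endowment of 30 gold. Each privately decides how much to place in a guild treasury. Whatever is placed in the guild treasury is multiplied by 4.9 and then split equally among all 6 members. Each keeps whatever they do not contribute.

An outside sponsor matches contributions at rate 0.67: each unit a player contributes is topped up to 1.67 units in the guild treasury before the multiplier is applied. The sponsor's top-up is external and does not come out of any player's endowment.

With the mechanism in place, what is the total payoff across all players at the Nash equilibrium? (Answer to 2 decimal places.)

1472.94 gold

The effective private return per unit is now 4.9 × 1.67 / 6 = 1.3638 > 1, so every player's dominant strategy flips to full contribution.
At the Nash equilibrium everyone contributes 30. Group total payoff = 4.9 × 1.67 × 180 = 1472.94.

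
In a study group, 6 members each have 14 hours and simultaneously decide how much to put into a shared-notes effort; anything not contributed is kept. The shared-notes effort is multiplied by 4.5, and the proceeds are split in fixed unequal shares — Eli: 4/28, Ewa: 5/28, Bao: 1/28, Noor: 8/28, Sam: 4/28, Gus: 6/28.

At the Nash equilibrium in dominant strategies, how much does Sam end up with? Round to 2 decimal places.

23.00 hours

Each unit j contributes comes back to j as 4.5 × (j's share), so j prefers to contribute only if that share exceeds 1/4.5 = 0.2222; otherwise keeping the unit dominates.
Only Noor (8/28) clears that bar, contributing 14; the remaining 5 contribute 0. Total contributed: 14.
Sam keeps 14 and receives 4.5 × 14 × 4/28 = 9.00 from the shared-notes effort, for a payoff of 23.00.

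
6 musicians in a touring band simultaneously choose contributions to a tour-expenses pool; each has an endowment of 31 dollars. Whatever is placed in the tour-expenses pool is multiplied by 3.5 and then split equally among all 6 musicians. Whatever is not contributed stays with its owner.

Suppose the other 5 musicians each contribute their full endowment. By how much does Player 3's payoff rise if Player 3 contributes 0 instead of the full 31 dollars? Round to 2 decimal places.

12.92 dollars

Switching from a contribution of 31 to 0 lets Player 3 keep an extra 31 dollars, but lowers the tour-expenses pool by 31, which costs Player 3 their own share of that drop: 3.5/6 × 31 = 18.08.
Net gain = 31 − 18.08 = 12.92. The private return per contributed unit (0.5833) is below 1, so free-riding is indeed the best response regardless of what the others do.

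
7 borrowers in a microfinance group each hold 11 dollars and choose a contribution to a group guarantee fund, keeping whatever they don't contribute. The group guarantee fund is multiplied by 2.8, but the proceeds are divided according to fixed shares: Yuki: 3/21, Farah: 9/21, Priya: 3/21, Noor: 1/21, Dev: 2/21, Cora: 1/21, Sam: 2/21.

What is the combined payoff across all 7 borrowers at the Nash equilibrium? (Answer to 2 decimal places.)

96.80 dollars

Each unit j contributes comes back to j as 2.8 × (j's share), so j prefers to contribute only if that share exceeds 1/2.8 = 0.3571; otherwise keeping the unit dominates.
Only Farah (9/21) clears that bar, contributing 11; the remaining 6 contribute 0. Total contributed: 11.
The group guarantee fund pays out 2.8 × 11 = 30.80 in total (split across the unequal shares, but the aggregate is all that matters for the group sum).
The 6 free-riders keep 11 each, adding 66. Group total = 66 + 30.80 = 96.80.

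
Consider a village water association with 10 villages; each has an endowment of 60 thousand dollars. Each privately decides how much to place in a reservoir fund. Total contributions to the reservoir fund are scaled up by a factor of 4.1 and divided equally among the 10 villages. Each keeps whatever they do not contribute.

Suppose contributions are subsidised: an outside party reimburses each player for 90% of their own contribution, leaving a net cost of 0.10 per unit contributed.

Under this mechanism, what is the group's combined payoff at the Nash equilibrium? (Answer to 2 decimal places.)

Under the mechanism each unit contributed yields (4.1/10) / 0.10 = 4.1000 back to its contributor per unit of net cost, which exceeds 1, making full contribution the dominant choice for everyone.
At the Nash equilibrium everyone contributes 60. Group total payoff = 10 × (60 × 0.90 + 4.1 × 60) = 3000.00.

3000.00 thousand dollars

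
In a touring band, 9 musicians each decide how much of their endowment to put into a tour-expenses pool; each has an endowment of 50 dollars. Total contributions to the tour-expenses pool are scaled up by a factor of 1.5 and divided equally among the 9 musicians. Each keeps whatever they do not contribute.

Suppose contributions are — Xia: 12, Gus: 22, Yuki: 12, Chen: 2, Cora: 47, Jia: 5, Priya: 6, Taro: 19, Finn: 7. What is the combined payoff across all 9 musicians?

516.00 dollars

Total contributed: 12 + 22 + 12 + 2 + 47 + 5 + 6 + 19 + 7 = 132; total kept: 9 × 50 − 132 = 318.
The tour-expenses pool pays out 1.5 × 132 = 198.00 in aggregate.
Group total = 318 + 198.00 = 516.00.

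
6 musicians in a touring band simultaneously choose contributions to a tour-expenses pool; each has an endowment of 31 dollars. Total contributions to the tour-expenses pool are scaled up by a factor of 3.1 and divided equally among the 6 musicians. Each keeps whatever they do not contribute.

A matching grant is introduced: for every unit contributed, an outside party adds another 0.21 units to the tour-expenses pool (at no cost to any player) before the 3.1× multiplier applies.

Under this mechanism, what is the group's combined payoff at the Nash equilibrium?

Even with the mechanism, each unit contributed returns only 3.1 × 1.21 / 6 = 0.6252 per unit of net cost, so contributing nothing is still dominant.
At the Nash equilibrium no one contributes; group total payoff = 6 × 31 = 186.

186.00 dollars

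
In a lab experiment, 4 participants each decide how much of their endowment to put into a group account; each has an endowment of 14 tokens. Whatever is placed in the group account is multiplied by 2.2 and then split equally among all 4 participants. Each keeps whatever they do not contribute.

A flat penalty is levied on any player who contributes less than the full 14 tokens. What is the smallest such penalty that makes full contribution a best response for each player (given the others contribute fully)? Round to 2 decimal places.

6.30 tokens

Given the others contribute fully, the best deviation is to contribute 0 (any partial contribution still incurs the fine and gives up units whose private return 0.5500 is below 1).
Deviating from 14 to 0 saves 14 tokens but forfeits the deviator's share of the drop in the group account: 2.2/4 × 14 = 7.70.
So the deviation gain is 14 − 7.70 = 6.30, and the fine must be at least 6.30 tokens to wipe it out.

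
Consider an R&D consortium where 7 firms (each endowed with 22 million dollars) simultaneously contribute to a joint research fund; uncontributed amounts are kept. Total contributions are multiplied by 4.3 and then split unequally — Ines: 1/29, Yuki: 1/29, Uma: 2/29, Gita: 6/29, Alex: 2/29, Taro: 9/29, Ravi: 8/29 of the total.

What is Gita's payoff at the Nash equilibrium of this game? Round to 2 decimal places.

61.14 million dollars

A player with share s gets back 4.3·s per unit contributed, so full contribution is dominant for anyone with s > 1/4.3 = 0.2326 and zero contribution is dominant for anyone below.
Taro and Ravi clear that bar, contributing 22 each; the remaining 5 contribute 0. Total contributed: 44.
Gita keeps 22 and receives 4.3 × 44 × 6/29 = 39.14 from the joint research fund, for a payoff of 61.14.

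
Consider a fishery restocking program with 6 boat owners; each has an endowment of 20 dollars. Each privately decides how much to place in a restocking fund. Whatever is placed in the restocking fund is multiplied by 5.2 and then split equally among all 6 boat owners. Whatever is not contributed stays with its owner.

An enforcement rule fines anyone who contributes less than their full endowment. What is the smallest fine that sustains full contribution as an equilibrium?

2.67 dollars

Given the others contribute fully, the best deviation is to contribute 0 (any partial contribution still incurs the fine and gives up units whose private return 0.8667 is below 1).
Deviating from 20 to 0 saves 20 dollars but forfeits the deviator's share of the drop in the restocking fund: 5.2/6 × 20 = 17.33.
So the deviation gain is 20 − 17.33 = 2.67, and the fine must be at least 2.67 dollars to wipe it out.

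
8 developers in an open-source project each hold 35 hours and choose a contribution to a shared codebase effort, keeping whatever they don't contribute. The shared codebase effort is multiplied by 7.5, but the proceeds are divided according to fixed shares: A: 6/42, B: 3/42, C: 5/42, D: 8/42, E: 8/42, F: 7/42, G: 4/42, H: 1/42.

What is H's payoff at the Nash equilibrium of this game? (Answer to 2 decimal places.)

Each unit j contributes comes back to j as 7.5 × (j's share), so j prefers to contribute only if that share exceeds 1/7.5 = 0.1333; otherwise keeping the unit dominates.
A, D, E and F clear that bar, contributing 35 each; the remaining 4 contribute 0. Total contributed: 140.
H keeps 35 and receives 7.5 × 140 × 1/42 = 25.00 from the shared codebase effort, for a payoff of 60.00.

60.00 hours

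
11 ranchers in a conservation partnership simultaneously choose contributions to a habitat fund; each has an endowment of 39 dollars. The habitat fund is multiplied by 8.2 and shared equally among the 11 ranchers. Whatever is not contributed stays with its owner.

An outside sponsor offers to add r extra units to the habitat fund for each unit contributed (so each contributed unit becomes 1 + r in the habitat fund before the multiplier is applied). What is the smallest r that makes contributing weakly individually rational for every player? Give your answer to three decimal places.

0.341

With matching at rate r, one contributed unit becomes (1 + r) in the habitat fund and returns 8.2 × (1 + r) / 11 to the contributor.
Setting this equal to 1: 1 + r = 11/8.2 = 1.3415.
So the minimum matching rate is r = 1.3415 − 1 = 0.341.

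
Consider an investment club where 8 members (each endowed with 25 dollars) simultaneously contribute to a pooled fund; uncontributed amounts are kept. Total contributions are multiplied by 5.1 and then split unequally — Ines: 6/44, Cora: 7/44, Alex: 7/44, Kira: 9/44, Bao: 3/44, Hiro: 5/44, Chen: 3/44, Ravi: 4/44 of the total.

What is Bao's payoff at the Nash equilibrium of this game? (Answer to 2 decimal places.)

Player j's private return per contributed unit is 5.1 × (j's share). Contributing is weakly dominant for j when that share is at least 1/5.1 = 0.1961, and contributing 0 is dominant otherwise.
Only Kira (9/44) clears that bar, contributing 25; the remaining 7 contribute 0. Total contributed: 25.
Bao keeps 25 and receives 5.1 × 25 × 3/44 = 8.69 from the pooled fund, for a payoff of 33.69.

33.69 dollars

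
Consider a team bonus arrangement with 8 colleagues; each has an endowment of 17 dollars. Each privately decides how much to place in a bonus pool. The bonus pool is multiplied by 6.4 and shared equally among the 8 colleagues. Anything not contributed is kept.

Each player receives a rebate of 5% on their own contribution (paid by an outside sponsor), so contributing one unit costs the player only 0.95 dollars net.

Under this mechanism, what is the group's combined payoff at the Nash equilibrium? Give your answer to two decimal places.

Even with the mechanism, each unit contributed returns only (6.4/8) / 0.95 = 0.8421 per unit of net cost, so contributing nothing is still dominant.
Everyone keeps their endowment and the group total is 8 × 17 = 136.

136.00 dollars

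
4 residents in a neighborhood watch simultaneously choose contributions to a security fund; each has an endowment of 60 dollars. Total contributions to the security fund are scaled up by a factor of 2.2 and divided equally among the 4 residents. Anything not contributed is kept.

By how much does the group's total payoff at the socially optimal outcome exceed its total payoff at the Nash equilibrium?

288.00 dollars

Each contributed unit returns 2.2/4 = 0.5500 to its contributor — below 1 — so contributing 0 is dominant for every player. At the Nash equilibrium everyone keeps their 60, and the group total is 4 × 60 = 240.
Each contributed unit returns 2.200 to the group as a whole (0.5500 to each of 4 players), which exceeds 1, so the social optimum is full contribution: group total = 2.200 × 240 = 528.00.
Efficiency loss = 528.00 − 240 = 288.00.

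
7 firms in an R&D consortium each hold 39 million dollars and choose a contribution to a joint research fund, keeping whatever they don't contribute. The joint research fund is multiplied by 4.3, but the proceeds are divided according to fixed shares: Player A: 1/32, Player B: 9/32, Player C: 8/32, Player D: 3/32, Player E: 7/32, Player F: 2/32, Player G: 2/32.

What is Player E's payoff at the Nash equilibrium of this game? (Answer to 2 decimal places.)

112.37 million dollars

For player j, contributing a unit is worthwhile iff 4.3 × (j's share) ≥ 1, i.e. iff j's share is at least 0.2326.
Player B and Player C are above the threshold, contributing 39 each; the remaining 5 contribute 0. Total contributed: 78.
Player E keeps 39 and receives 4.3 × 78 × 7/32 = 73.37 from the joint research fund, for a payoff of 112.37.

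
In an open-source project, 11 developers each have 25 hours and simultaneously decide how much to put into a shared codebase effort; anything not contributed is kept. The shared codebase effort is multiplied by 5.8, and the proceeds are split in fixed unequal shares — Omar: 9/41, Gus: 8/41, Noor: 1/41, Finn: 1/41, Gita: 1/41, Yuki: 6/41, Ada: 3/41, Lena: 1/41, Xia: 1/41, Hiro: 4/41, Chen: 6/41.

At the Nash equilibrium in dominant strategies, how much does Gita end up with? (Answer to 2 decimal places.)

Player j's private return per contributed unit is 5.8 × (j's share). Contributing is weakly dominant for j when that share is at least 1/5.8 = 0.1724, and contributing 0 is dominant otherwise.
The shares above 0.1724 belong to Omar and Gus, contributing 25 each; the remaining 9 contribute 0. Total contributed: 50.
Gita keeps 25 and receives 5.8 × 50 × 1/41 = 7.07 from the shared codebase effort, for a payoff of 32.07.

32.07 hours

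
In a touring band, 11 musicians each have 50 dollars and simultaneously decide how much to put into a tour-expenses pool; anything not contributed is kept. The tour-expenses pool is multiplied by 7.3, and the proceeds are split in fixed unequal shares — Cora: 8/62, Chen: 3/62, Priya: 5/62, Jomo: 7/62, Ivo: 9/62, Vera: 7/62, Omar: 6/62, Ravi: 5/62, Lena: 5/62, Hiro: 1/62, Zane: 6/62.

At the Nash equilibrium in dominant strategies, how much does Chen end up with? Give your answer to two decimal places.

67.66 dollars

Each unit j contributes comes back to j as 7.3 × (j's share), so j prefers to contribute only if that share exceeds 1/7.3 = 0.1370; otherwise keeping the unit dominates.
The only share above 0.1370 is Ivo's 9/62, contributing 50; the remaining 10 contribute 0. Total contributed: 50.
Chen keeps 50 and receives 7.3 × 50 × 3/62 = 17.66 from the tour-expenses pool, for a payoff of 67.66.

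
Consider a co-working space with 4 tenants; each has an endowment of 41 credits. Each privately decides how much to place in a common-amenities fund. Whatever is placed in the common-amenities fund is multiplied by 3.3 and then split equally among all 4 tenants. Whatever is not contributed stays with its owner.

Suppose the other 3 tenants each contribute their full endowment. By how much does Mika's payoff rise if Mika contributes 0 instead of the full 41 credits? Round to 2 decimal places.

Switching from a contribution of 41 to 0 lets Mika keep an extra 41 credits, but lowers the common-amenities fund by 41, which costs Mika their own share of that drop: 3.3/4 × 41 = 33.82.
Net gain = 41 − 33.82 = 7.18. The private return per contributed unit (0.8250) is below 1, so free-riding is indeed the best response regardless of what the others do.

7.18 credits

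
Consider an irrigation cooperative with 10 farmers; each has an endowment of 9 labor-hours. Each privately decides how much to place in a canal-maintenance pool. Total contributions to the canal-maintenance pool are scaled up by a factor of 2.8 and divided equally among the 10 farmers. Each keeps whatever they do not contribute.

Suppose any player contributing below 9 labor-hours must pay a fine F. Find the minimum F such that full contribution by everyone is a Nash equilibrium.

Given the others contribute fully, the best deviation is to contribute 0 (any partial contribution still incurs the fine and gives up units whose private return 0.2800 is below 1).
Deviating from 9 to 0 saves 9 labor-hours but forfeits the deviator's share of the drop in the canal-maintenance pool: 2.8/10 × 9 = 2.52.
So the deviation gain is 9 − 2.52 = 6.48, and the fine must be at least 6.48 labor-hours to wipe it out.

6.48 labor-hours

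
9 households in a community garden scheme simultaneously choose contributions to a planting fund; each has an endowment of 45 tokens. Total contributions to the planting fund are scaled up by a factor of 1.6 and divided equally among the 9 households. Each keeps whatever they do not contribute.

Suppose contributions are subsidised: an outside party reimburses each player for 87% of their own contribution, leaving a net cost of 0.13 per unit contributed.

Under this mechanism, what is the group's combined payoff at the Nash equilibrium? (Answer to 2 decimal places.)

1000.35 tokens

With the mechanism, a contributed unit returns (1.6/9) / 0.13 = 1.3675 per unit of net cost to the contributor — now above 1 — so contributing fully is weakly dominant for every player.
So the Nash equilibrium is full contribution by all 9; the group earns 9 × (45 × 0.87 + 1.6 × 45) = 1000.35.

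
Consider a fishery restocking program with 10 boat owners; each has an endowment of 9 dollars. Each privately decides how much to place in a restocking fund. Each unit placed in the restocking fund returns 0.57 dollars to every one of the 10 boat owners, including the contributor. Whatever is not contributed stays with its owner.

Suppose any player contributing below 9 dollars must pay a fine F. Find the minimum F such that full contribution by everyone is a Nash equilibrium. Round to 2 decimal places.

Given the others contribute fully, the best deviation is to contribute 0 (any partial contribution still incurs the fine and gives up units whose private return 0.57 is below 1).
Deviating from 9 to 0 saves 9 dollars but forfeits the deviator's share of the drop in the restocking fund: 0.57 × 9 = 5.13.
So the deviation gain is 9 − 5.13 = 3.87, and the fine must be at least 3.87 dollars to wipe it out.

3.87 dollars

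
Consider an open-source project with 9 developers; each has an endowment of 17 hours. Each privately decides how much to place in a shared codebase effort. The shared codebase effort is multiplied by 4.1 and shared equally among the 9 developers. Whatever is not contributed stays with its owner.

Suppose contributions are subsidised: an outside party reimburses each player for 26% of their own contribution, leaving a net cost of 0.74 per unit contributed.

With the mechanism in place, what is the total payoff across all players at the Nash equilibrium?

153.00 hours

With the mechanism, a contributed unit returns (4.1/9) / 0.74 = 0.6156 per unit of net cost — still below 1 — so contributing 0 remains dominant for every player.
Everyone keeps their endowment and the group total is 9 × 17 = 153.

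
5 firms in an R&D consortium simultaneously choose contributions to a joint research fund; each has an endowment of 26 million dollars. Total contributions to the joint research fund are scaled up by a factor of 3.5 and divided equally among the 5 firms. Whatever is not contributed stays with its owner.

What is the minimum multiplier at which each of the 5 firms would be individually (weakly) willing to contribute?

A contributed unit returns (multiplier)/5 to its contributor.
This reaches 1 exactly when the multiplier is 5.

5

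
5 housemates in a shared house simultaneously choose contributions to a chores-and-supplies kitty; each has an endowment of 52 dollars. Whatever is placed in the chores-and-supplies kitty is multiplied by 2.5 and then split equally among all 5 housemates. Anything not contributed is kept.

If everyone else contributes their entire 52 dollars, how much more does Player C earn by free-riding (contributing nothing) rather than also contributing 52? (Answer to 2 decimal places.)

Switching from a contribution of 52 to 0 lets Player C keep an extra 52 dollars, but lowers the chores-and-supplies kitty by 52, which costs Player C their own share of that drop: 2.5/5 × 52 = 26.00.
Net gain = 52 − 26.00 = 26.00. The private return per contributed unit (0.5000) is below 1, so free-riding is indeed the best response regardless of what the others do.

26.00 dollars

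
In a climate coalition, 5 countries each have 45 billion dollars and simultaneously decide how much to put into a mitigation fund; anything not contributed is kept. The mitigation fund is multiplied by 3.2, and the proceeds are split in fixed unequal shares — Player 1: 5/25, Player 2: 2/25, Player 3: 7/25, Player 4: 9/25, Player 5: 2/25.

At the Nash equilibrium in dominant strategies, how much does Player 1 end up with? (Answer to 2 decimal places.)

73.80 billion dollars

For player j, contributing a unit is worthwhile iff 3.2 × (j's share) ≥ 1, i.e. iff j's share is at least 0.3125.
The only share above 0.3125 is Player 4's 9/25, contributing 45; the remaining 4 contribute 0. Total contributed: 45.
Player 1 keeps 45 and receives 3.2 × 45 × 5/25 = 28.80 from the mitigation fund, for a payoff of 73.80.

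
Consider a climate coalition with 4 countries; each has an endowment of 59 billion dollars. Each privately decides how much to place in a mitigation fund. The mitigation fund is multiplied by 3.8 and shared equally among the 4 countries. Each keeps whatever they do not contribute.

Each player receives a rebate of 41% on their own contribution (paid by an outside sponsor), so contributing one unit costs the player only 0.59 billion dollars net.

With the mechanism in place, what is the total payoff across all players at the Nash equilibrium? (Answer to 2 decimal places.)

993.56 billion dollars

The effective private return per unit is now (3.8/4) / 0.59 = 1.6102 > 1, so every player's dominant strategy flips to full contribution.
At the Nash equilibrium everyone contributes 59. Group total payoff = 4 × (59 × 0.41 + 3.8 × 59) = 993.56.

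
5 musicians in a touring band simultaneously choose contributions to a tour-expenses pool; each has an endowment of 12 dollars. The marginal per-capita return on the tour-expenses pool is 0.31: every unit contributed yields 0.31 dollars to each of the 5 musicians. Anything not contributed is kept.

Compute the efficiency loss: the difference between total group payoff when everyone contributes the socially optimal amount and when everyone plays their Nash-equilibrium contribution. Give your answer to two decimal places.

33.00 dollars

The private return per contributed unit is 0.31 < 1, so contributing 0 is dominant for every player. At the Nash equilibrium everyone keeps their 12, and the group total is 5 × 12 = 60.
Each contributed unit returns 1.550 to the group as a whole (0.31 to each of 5 players), which exceeds 1, so the social optimum is full contribution: group total = 1.550 × 60 = 93.00.
Efficiency loss = 93.00 − 60 = 33.00.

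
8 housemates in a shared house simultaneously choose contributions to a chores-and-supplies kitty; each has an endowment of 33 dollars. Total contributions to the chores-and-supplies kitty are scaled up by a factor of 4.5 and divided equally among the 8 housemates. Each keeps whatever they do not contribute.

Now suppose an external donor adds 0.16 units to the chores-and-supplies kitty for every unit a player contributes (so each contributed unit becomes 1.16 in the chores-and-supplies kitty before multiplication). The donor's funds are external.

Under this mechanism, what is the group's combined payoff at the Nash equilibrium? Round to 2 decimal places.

Even with the mechanism, each unit contributed returns only 4.5 × 1.16 / 8 = 0.6525 per unit of net cost, so contributing nothing is still dominant.
At the Nash equilibrium no one contributes; group total payoff = 8 × 33 = 264.

264.00 dollars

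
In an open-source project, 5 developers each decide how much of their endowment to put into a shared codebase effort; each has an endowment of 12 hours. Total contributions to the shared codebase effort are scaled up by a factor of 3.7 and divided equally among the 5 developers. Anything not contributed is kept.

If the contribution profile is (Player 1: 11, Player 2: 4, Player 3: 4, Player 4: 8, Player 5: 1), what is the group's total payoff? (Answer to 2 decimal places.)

Total contributed: 11 + 4 + 4 + 8 + 1 = 28; total kept: 5 × 12 − 28 = 32.
The shared codebase effort pays out 3.7 × 28 = 103.60 in aggregate.
Group total = 32 + 103.60 = 135.60.

135.60 hours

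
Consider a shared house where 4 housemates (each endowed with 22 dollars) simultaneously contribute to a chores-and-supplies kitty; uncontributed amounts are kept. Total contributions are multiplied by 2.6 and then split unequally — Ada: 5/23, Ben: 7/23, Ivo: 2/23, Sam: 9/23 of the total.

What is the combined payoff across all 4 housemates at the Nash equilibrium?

123.20 dollars

Each unit j contributes comes back to j as 2.6 × (j's share), so j prefers to contribute only if that share exceeds 1/2.6 = 0.3846; otherwise keeping the unit dominates.
Sam alone (share 9/23) is above the threshold, contributing 22; the remaining 3 contribute 0. Total contributed: 22.
The chores-and-supplies kitty pays out 2.6 × 22 = 57.20 in total (split across the unequal shares, but the aggregate is all that matters for the group sum).
The 3 free-riders keep 22 each, adding 66. Group total = 66 + 57.20 = 123.20.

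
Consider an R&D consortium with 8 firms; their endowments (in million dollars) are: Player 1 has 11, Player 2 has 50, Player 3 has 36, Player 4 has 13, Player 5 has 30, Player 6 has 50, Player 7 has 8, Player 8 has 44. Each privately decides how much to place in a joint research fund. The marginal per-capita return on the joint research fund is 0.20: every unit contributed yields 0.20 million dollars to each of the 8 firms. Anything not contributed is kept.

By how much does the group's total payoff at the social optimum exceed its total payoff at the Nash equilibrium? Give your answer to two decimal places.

The private return per contributed unit is 0.20 < 1 for everyone, so the Nash equilibrium is zero contribution and the group total is Σ E_j = 11 + 50 + 36 + 13 + 30 + 50 + 8 + 44 = 242.
Each contributed unit returns 1.600 to the group, so the social optimum is full contribution by everyone: group total = 1.600 × 242 = 387.20.
Efficiency loss = (1.600 − 1) × 242 = 145.20.

145.20 million dollars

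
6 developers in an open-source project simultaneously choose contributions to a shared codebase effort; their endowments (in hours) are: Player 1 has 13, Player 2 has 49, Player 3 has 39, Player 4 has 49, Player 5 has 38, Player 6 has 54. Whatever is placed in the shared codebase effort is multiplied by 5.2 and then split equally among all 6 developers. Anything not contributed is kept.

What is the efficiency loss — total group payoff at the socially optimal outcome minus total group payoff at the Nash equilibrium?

The private return per contributed unit is 5.2/6 = 0.8667 < 1 for every player regardless of endowment, so the Nash equilibrium is zero contribution and the group total is Σ E_j = 13 + 49 + 39 + 49 + 38 + 54 = 242.
Each contributed unit returns 5.200 to the group, so the social optimum is full contribution by everyone: group total = 5.200 × 242 = 1258.40.
Efficiency loss = (5.200 − 1) × 242 = 1016.40.

1016.40 hours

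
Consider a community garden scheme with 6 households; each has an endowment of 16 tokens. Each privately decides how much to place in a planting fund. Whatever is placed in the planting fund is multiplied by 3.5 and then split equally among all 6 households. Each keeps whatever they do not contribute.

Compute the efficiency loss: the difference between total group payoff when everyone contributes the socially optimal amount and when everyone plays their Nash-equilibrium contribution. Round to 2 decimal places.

240.00 tokens

Each contributed unit returns 3.5/6 = 0.5833 to its contributor — below 1 — so contributing 0 is dominant for every player. At the Nash equilibrium everyone keeps their 16, and the group total is 6 × 16 = 96.
Each contributed unit returns 3.500 to the group as a whole (0.5833 to each of 6 players), which exceeds 1, so the social optimum is full contribution: group total = 3.500 × 96 = 336.00.
Efficiency loss = 336.00 − 96 = 240.00.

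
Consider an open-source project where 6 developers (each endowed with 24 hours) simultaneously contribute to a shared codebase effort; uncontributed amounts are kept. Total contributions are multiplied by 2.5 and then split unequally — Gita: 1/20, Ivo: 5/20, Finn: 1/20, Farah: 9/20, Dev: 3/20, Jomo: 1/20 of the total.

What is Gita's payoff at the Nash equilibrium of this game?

27.00 hours

For player j, contributing a unit is worthwhile iff 2.5 × (j's share) ≥ 1, i.e. iff j's share is at least 0.4000.
Only Farah (9/20) clears that bar, contributing 24; the remaining 5 contribute 0. Total contributed: 24.
Gita keeps 24 and receives 2.5 × 24 × 1/20 = 3.00 from the shared codebase effort, for a payoff of 27.00.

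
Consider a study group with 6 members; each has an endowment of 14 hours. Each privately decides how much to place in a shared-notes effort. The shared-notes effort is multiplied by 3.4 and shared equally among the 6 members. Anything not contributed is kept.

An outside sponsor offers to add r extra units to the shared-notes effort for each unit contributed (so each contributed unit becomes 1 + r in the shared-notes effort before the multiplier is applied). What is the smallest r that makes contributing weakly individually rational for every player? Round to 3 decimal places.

0.765

With matching at rate r, one contributed unit becomes (1 + r) in the shared-notes effort and returns 3.4 × (1 + r) / 6 to the contributor.
Setting this equal to 1: 1 + r = 6/3.4 = 1.7647.
So the minimum matching rate is r = 1.7647 − 1 = 0.765.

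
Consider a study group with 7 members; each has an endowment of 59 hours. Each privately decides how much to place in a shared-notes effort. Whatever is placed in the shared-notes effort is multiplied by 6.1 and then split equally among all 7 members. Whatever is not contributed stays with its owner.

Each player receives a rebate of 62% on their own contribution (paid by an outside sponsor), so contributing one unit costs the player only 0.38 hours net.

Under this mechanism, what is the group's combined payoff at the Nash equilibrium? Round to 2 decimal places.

The effective private return per unit is now (6.1/7) / 0.38 = 2.2932 > 1, so every player's dominant strategy flips to full contribution.
So the Nash equilibrium is full contribution by all 7; the group earns 7 × (59 × 0.62 + 6.1 × 59) = 2775.36.

2775.36 hours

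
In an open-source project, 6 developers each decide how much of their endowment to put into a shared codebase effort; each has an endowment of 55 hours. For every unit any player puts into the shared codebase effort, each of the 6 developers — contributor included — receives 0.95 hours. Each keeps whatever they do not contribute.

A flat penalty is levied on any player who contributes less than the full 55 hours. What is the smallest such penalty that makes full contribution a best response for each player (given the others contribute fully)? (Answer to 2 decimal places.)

2.75 hours

Given the others contribute fully, the best deviation is to contribute 0 (any partial contribution still incurs the fine and gives up units whose private return 0.95 is below 1).
Deviating from 55 to 0 saves 55 hours but forfeits the deviator's share of the drop in the shared codebase effort: 0.95 × 55 = 52.25.
So the deviation gain is 55 − 52.25 = 2.75, and the fine must be at least 2.75 hours to wipe it out.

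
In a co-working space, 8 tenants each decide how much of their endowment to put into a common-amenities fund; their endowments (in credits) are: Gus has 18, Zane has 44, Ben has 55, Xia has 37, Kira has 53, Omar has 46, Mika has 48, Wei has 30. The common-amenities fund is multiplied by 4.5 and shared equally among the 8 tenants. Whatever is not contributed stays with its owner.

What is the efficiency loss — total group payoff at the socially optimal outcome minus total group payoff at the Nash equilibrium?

The private return per contributed unit is 4.5/8 = 0.5625 < 1 for every player regardless of endowment, so the Nash equilibrium is zero contribution and the group total is Σ E_j = 18 + 44 + 55 + 37 + 53 + 46 + 48 + 30 = 331.
Each contributed unit returns 4.500 to the group, so the social optimum is full contribution by everyone: group total = 4.500 × 331 = 1489.50.
Efficiency loss = (4.500 − 1) × 331 = 1158.50.

1158.50 credits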